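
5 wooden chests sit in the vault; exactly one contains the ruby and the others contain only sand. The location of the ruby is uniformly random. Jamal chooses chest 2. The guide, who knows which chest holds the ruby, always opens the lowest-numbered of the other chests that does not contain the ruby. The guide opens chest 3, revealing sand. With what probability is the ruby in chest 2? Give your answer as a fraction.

0

Consider each possible location of the ruby in turn.
If it is in chest 1 (prior 1/5): chest 3 is the lowest-numbered option available, probability 1; weight (1/5)·1 = 1/5.
If it is in any of chests 2, 4, and 5 (prior 1/5 each): the guide would have opened chest 1 instead, probability 0; weight (1/5)·0 = 0 each.
If it is in chest 3 (prior 1/5): the guide opened chest 3, so this case is ruled out; weight (1/5)·0 = 0.
The weights sum to 1/5.
So P(the ruby in chest 2 | the guide opened chest 3) = 0 / (1/5) = 0.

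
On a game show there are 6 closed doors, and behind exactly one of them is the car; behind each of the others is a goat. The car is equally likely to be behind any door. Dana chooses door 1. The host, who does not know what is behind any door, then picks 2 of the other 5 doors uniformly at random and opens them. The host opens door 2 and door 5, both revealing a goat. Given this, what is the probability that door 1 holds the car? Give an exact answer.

1/4

Condition on the true location of the car.
If it is behind any of doors 1, 3, 4, and 6 (prior 1/6 each): the host picks exactly this set with probability 1/10 regardless, and none is the prize; weight (1/6)·(1/10) = 1/60 each.
If it is behind either of doors 2 and 5 (prior 1/6 each): that door was opened and seen not to hold the prize — ruled out; weight (1/6)·0 = 0 each.
The weights sum to 1/15.
So P(the car behind door 1 | the host opened door 2 and door 5) = (1/60) / (1/15) = 1/4.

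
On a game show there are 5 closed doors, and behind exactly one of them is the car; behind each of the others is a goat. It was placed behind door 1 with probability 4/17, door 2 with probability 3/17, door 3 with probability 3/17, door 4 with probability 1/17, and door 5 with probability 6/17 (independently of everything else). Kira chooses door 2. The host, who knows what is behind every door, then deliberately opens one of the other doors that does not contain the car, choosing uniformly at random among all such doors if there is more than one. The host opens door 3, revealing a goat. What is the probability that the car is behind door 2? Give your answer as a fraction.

Consider each possible location of the car in turn.
If it is behind door 1 (prior 4/17): the host has 3 equally likely choices, so probability 1/3; weight (4/17)·(1/3) = 4/51.
If it is behind door 2 (prior 3/17): the host has 4 equally likely choices, so probability 1/4; weight (3/17)·(1/4) = 3/68.
If it is behind door 3 (prior 3/17): the host opened door 3, so this case is ruled out; weight (3/17)·0 = 0.
If it is behind door 4 (prior 1/17): the host has 3 equally likely choices, so probability 1/3; weight (1/17)·(1/3) = 1/51.
If it is behind door 5 (prior 6/17): the host has 3 equally likely choices, so probability 1/3; weight (6/17)·(1/3) = 2/17.
The weights sum to 53/204.
So P(the car behind door 2 | the host opened door 3) = (3/68) / (53/204) = 9/53.

9/53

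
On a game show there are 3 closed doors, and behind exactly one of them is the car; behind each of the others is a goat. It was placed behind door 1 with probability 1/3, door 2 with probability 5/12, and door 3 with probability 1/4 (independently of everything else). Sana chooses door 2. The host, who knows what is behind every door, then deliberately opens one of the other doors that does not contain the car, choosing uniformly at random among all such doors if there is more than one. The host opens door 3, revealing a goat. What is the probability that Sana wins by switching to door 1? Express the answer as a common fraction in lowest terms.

Apply Bayes' rule, conditioning on where the car actually is.
If it is behind door 1 (prior 1/3): the host has no choice, probability 1; weight (1/3)·1 = 1/3.
If it is behind door 2 (prior 5/12): the host has 2 equally likely choices, so probability 1/2; weight (5/12)·(1/2) = 5/24.
If it is behind door 3 (prior 1/4): the host opened door 3, so this case is ruled out; weight (1/4)·0 = 0.
The weights sum to 13/24.
So P(the car behind door 1 | the host opened door 3) = (1/3) / (13/24) = 8/13.

8/13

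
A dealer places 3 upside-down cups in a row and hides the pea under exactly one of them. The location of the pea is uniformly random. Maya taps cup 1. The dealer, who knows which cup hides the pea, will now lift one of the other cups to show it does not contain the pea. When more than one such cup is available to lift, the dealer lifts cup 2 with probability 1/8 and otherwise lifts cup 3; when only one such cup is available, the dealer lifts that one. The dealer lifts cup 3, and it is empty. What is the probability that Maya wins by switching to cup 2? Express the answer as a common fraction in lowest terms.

Consider each possible location of the pea in turn.
If it is under cup 1 (prior 1/3): cup 2 is available but not opened, probability 7/8; weight (1/3)·(7/8) = 7/24.
If it is under cup 2 (prior 1/3): only cup 3 is available, probability 1; weight (1/3)·1 = 1/3.
If it is under cup 3 (prior 1/3): the dealer opened cup 3, so this case is ruled out; weight (1/3)·0 = 0.
The weights sum to 5/8.
So P(the pea under cup 2 | the dealer opened cup 3) = (1/3) / (5/8) = 8/15.

8/15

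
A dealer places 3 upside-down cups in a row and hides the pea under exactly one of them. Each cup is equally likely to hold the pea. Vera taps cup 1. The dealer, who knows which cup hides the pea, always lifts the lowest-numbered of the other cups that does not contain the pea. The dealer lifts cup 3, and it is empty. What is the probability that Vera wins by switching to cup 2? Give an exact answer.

Condition on the true location of the pea.
If it is under cup 1 (prior 1/3): the dealer would have opened cup 2 instead, probability 0; weight (1/3)·0 = 0.
If it is under cup 2 (prior 1/3): cup 3 is the lowest-numbered option available, probability 1; weight (1/3)·1 = 1/3.
If it is under cup 3 (prior 1/3): the dealer opened cup 3, so this case is ruled out; weight (1/3)·0 = 0.
The weights sum to 1/3.
So P(the pea under cup 2 | the dealer opened cup 3) = (1/3) / (1/3) = 1.

1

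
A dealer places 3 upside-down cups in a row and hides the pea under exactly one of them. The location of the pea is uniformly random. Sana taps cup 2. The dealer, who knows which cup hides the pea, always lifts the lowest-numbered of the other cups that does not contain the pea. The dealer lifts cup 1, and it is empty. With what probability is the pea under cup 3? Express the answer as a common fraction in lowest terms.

Apply Bayes' rule, conditioning on where the pea actually is.
If it is under cup 1 (prior 1/3): the dealer opened cup 1, so this case is ruled out; weight (1/3)·0 = 0.
If it is under either of cups 2 and 3 (prior 1/3 each): cup 1 is the lowest-numbered option available, probability 1; weight (1/3)·1 = 1/3 each.
The weights sum to 2/3.
So P(the pea under cup 3 | the dealer opened cup 1) = (1/3) / (2/3) = 1/2.

1/2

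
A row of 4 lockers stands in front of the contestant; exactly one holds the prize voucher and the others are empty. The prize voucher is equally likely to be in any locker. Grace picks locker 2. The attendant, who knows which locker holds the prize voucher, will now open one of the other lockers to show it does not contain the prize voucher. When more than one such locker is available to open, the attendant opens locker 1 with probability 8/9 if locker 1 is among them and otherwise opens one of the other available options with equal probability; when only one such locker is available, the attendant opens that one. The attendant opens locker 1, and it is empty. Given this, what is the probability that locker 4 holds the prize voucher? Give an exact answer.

Apply Bayes' rule, conditioning on where the prize voucher actually is.
If it is in locker 1 (prior 1/4): the attendant opened locker 1, so this case is ruled out; weight (1/4)·0 = 0.
If it is in any of lockers 2, 3, and 4 (prior 1/4 each): locker 1 is available, opened with probability 8/9; weight (1/4)·(8/9) = 2/9 each.
The weights sum to 2/3.
So P(the prize voucher in locker 4 | the attendant opened locker 1) = (2/9) / (2/3) = 1/3.

1/3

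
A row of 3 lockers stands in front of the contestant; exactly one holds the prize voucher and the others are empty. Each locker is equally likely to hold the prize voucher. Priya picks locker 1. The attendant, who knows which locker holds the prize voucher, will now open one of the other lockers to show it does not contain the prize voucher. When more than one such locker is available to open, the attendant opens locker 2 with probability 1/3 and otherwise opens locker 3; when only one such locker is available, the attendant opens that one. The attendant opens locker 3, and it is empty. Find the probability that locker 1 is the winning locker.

Consider each possible location of the prize voucher in turn.
If it is in locker 1 (prior 1/3): locker 2 is available but not opened, probability 2/3; weight (1/3)·(2/3) = 2/9.
If it is in locker 2 (prior 1/3): only locker 3 is available, probability 1; weight (1/3)·1 = 1/3.
If it is in locker 3 (prior 1/3): the attendant opened locker 3, so this case is ruled out; weight (1/3)·0 = 0.
The weights sum to 5/9.
So P(the prize voucher in locker 1 | the attendant opened locker 3) = (2/9) / (5/9) = 2/5.

2/5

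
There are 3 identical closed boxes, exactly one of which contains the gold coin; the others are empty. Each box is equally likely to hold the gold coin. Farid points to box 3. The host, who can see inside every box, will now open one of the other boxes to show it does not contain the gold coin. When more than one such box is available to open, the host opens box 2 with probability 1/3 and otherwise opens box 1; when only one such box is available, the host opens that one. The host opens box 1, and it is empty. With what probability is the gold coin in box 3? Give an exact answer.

Apply Bayes' rule, conditioning on where the gold coin actually is.
If it is in box 1 (prior 1/3): the host opened box 1, so this case is ruled out; weight (1/3)·0 = 0.
If it is in box 2 (prior 1/3): only box 1 is available, probability 1; weight (1/3)·1 = 1/3.
If it is in box 3 (prior 1/3): box 2 is available but not opened, probability 2/3; weight (1/3)·(2/3) = 2/9.
The weights sum to 5/9.
So P(the gold coin in box 3 | the host opened box 1) = (2/9) / (5/9) = 2/5.

2/5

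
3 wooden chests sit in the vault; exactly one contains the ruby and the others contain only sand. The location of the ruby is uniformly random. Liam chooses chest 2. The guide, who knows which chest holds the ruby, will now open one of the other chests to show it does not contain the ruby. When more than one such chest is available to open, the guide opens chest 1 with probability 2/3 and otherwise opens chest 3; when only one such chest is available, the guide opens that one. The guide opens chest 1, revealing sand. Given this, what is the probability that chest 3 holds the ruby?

3/5

Consider each possible location of the ruby in turn.
If it is in chest 1 (prior 1/3): the guide opened chest 1, so this case is ruled out; weight (1/3)·0 = 0.
If it is in chest 2 (prior 1/3): chest 1 is available, opened with probability 2/3; weight (1/3)·(2/3) = 2/9.
If it is in chest 3 (prior 1/3): only chest 1 is available, probability 1; weight (1/3)·1 = 1/3.
The weights sum to 5/9.
So P(the ruby in chest 3 | the guide opened chest 1) = (1/3) / (5/9) = 3/5.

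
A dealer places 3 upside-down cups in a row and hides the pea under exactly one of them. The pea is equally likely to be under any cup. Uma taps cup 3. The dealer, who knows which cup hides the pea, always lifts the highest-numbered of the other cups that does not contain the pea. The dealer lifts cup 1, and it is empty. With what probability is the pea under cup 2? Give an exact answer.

Apply Bayes' rule, conditioning on where the pea actually is.
If it is under cup 1 (prior 1/3): the dealer opened cup 1, so this case is ruled out; weight (1/3)·0 = 0.
If it is under cup 2 (prior 1/3): cup 1 is the highest-numbered option available, probability 1; weight (1/3)·1 = 1/3.
If it is under cup 3 (prior 1/3): the dealer would have opened cup 2 instead, probability 0; weight (1/3)·0 = 0.
The weights sum to 1/3.
So P(the pea under cup 2 | the dealer opened cup 1) = (1/3) / (1/3) = 1.

1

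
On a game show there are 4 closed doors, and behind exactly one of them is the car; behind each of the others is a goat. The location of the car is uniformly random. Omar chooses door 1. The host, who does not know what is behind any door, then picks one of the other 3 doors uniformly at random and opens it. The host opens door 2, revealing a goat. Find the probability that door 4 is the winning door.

1/3

Apply Bayes' rule, conditioning on where the car actually is.
If it is behind any of doors 1, 3, and 4 (prior 1/4 each): the host picks door 2 with probability 1/3 regardless, and it is not the prize; weight (1/4)·(1/3) = 1/12 each.
If it is behind door 2 (prior 1/4): the host opened door 2, so this case is ruled out; weight (1/4)·0 = 0.
The weights sum to 1/4.
So P(the car behind door 4 | the host opened door 2) = (1/12) / (1/4) = 1/3.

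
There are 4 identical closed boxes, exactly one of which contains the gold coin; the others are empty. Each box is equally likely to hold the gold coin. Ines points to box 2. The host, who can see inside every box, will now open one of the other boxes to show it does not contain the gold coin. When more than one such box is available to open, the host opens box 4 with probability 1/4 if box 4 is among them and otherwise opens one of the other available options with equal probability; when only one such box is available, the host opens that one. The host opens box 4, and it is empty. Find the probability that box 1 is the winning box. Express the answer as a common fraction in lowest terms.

1/3

Apply Bayes' rule, conditioning on where the gold coin actually is.
If it is in any of boxes 1, 2, and 3 (prior 1/4 each): box 4 is available, opened with probability 1/4; weight (1/4)·(1/4) = 1/16 each.
If it is in box 4 (prior 1/4): the host opened box 4, so this case is ruled out; weight (1/4)·0 = 0.
The weights sum to 3/16.
So P(the gold coin in box 1 | the host opened box 4) = (1/16) / (3/16) = 1/3.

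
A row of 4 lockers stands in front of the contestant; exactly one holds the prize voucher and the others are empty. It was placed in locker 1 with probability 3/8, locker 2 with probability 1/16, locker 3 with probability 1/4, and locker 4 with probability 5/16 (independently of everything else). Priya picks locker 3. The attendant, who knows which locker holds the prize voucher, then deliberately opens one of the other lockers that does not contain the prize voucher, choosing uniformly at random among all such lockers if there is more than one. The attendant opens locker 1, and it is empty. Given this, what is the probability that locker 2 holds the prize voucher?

3/26

Consider each possible location of the prize voucher in turn.
If it is in locker 1 (prior 3/8): the attendant opened locker 1, so this case is ruled out; weight (3/8)·0 = 0.
If it is in locker 2 (prior 1/16): the attendant has 2 equally likely choices, so probability 1/2; weight (1/16)·(1/2) = 1/32.
If it is in locker 3 (prior 1/4): the attendant has 3 equally likely choices, so probability 1/3; weight (1/4)·(1/3) = 1/12.
If it is in locker 4 (prior 5/16): the attendant has 2 equally likely choices, so probability 1/2; weight (5/16)·(1/2) = 5/32.
The weights sum to 13/48.
So P(the prize voucher in locker 2 | the attendant opened locker 1) = (1/32) / (13/48) = 3/26.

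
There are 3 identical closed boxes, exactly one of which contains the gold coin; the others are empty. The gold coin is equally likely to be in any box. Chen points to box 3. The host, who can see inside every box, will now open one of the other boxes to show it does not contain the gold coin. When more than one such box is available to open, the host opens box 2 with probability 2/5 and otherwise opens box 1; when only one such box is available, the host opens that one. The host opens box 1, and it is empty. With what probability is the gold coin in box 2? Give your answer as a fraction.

Consider each possible location of the gold coin in turn.
If it is in box 1 (prior 1/3): the host opened box 1, so this case is ruled out; weight (1/3)·0 = 0.
If it is in box 2 (prior 1/3): only box 1 is available, probability 1; weight (1/3)·1 = 1/3.
If it is in box 3 (prior 1/3): box 2 is available but not opened, probability 3/5; weight (1/3)·(3/5) = 1/5.
The weights sum to 8/15.
So P(the gold coin in box 2 | the host opened box 1) = (1/3) / (8/15) = 5/8.

5/8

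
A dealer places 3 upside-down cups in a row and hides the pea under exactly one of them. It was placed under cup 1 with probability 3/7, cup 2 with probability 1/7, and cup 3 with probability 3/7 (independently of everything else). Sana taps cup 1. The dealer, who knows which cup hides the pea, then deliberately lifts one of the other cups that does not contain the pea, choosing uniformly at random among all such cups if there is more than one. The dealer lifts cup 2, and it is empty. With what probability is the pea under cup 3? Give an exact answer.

2/3

Apply Bayes' rule, conditioning on where the pea actually is.
If it is under cup 1 (prior 3/7): the dealer has 2 equally likely choices, so probability 1/2; weight (3/7)·(1/2) = 3/14.
If it is under cup 2 (prior 1/7): the dealer opened cup 2, so this case is ruled out; weight (1/7)·0 = 0.
If it is under cup 3 (prior 3/7): the dealer has no choice, probability 1; weight (3/7)·1 = 3/7.
The weights sum to 9/14.
So P(the pea under cup 3 | the dealer opened cup 2) = (3/7) / (9/14) = 2/3.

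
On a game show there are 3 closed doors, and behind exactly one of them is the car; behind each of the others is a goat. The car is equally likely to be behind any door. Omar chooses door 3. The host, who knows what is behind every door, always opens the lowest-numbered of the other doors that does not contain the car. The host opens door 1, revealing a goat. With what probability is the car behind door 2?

Consider each possible location of the car in turn.
If it is behind door 1 (prior 1/3): the host opened door 1, so this case is ruled out; weight (1/3)·0 = 0.
If it is behind either of doors 2 and 3 (prior 1/3 each): door 1 is the lowest-numbered option available, probability 1; weight (1/3)·1 = 1/3 each.
The weights sum to 2/3.
So P(the car behind door 2 | the host opened door 1) = (1/3) / (2/3) = 1/2.

1/2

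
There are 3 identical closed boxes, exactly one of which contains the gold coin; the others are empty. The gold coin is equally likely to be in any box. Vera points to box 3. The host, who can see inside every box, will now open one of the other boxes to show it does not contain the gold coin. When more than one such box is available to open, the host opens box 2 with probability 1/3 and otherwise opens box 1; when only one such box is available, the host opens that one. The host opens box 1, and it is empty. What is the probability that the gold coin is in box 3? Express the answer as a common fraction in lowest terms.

Condition on the true location of the gold coin.
If it is in box 1 (prior 1/3): the host opened box 1, so this case is ruled out; weight (1/3)·0 = 0.
If it is in box 2 (prior 1/3): only box 1 is available, probability 1; weight (1/3)·1 = 1/3.
If it is in box 3 (prior 1/3): box 2 is available but not opened, probability 2/3; weight (1/3)·(2/3) = 2/9.
The weights sum to 5/9.
So P(the gold coin in box 3 | the host opened box 1) = (2/9) / (5/9) = 2/5.

2/5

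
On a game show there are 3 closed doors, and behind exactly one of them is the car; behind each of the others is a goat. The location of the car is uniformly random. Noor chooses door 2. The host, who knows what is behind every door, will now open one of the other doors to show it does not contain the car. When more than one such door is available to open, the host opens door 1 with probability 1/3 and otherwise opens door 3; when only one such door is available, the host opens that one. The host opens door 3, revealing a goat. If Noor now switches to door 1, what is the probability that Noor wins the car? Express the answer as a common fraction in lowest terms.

3/5

Consider each possible location of the car in turn.
If it is behind door 1 (prior 1/3): only door 3 is available, probability 1; weight (1/3)·1 = 1/3.
If it is behind door 2 (prior 1/3): door 1 is available but not opened, probability 2/3; weight (1/3)·(2/3) = 2/9.
If it is behind door 3 (prior 1/3): the host opened door 3, so this case is ruled out; weight (1/3)·0 = 0.
The weights sum to 5/9.
So P(the car behind door 1 | the host opened door 3) = (1/3) / (5/9) = 3/5.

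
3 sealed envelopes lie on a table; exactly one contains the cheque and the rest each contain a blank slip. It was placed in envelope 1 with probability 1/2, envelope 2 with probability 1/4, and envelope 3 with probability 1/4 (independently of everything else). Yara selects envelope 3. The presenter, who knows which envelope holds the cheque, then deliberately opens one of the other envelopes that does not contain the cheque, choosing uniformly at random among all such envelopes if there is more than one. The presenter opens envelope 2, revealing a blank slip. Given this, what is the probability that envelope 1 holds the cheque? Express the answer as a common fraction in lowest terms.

4/5

Condition on the true location of the cheque.
If it is in envelope 1 (prior 1/2): the presenter has no choice, probability 1; weight (1/2)·1 = 1/2.
If it is in envelope 2 (prior 1/4): the presenter opened envelope 2, so this case is ruled out; weight (1/4)·0 = 0.
If it is in envelope 3 (prior 1/4): the presenter has 2 equally likely choices, so probability 1/2; weight (1/4)·(1/2) = 1/8.
The weights sum to 5/8.
So P(the cheque in envelope 1 | the presenter opened envelope 2) = (1/2) / (5/8) = 4/5.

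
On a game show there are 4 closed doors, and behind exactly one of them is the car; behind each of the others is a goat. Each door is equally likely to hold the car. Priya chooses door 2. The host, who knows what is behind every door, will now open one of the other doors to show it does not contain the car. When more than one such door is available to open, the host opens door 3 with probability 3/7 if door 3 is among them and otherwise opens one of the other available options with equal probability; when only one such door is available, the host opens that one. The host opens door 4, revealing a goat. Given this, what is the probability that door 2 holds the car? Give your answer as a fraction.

Condition on the true location of the car.
If it is behind door 1 (prior 1/4): door 3 is available but not opened, probability 4/7; weight (1/4)·(4/7) = 1/7.
If it is behind door 2 (prior 1/4): door 3 is available but not opened; door 4 gets probability (1 − 3/7)/2 = 2/7; weight (1/4)·(2/7) = 1/14.
If it is behind door 3 (prior 1/4): door 3 holds the prize so is unavailable; the host chooses uniformly among the 2 others, probability 1/2; weight (1/4)·(1/2) = 1/8.
If it is behind door 4 (prior 1/4): the host opened door 4, so this case is ruled out; weight (1/4)·0 = 0.
The weights sum to 19/56.
So P(the car behind door 2 | the host opened door 4) = (1/14) / (19/56) = 4/19.

4/19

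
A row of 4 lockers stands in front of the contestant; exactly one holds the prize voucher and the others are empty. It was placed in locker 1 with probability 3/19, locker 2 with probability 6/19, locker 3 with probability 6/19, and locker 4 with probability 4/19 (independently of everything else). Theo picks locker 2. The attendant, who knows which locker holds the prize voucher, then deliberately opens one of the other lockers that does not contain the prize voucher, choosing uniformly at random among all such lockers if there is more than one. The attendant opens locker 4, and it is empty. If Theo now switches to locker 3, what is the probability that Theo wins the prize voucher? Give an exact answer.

Apply Bayes' rule, conditioning on where the prize voucher actually is.
If it is in locker 1 (prior 3/19): the attendant has 2 equally likely choices, so probability 1/2; weight (3/19)·(1/2) = 3/38.
If it is in locker 2 (prior 6/19): the attendant has 3 equally likely choices, so probability 1/3; weight (6/19)·(1/3) = 2/19.
If it is in locker 3 (prior 6/19): the attendant has 2 equally likely choices, so probability 1/2; weight (6/19)·(1/2) = 3/19.
If it is in locker 4 (prior 4/19): the attendant opened locker 4, so this case is ruled out; weight (4/19)·0 = 0.
The weights sum to 13/38.
So P(the prize voucher in locker 3 | the attendant opened locker 4) = (3/19) / (13/38) = 6/13.

6/13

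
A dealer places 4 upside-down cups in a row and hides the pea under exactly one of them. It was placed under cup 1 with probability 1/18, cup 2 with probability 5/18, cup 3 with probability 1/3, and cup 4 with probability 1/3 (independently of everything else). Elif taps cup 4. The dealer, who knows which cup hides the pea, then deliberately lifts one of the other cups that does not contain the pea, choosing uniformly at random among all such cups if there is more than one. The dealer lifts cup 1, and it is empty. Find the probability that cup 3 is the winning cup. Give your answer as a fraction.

2/5

Consider each possible location of the pea in turn.
If it is under cup 1 (prior 1/18): the dealer opened cup 1, so this case is ruled out; weight (1/18)·0 = 0.
If it is under cup 2 (prior 5/18): the dealer has 2 equally likely choices, so probability 1/2; weight (5/18)·(1/2) = 5/36.
If it is under cup 3 (prior 1/3): the dealer has 2 equally likely choices, so probability 1/2; weight (1/3)·(1/2) = 1/6.
If it is under cup 4 (prior 1/3): the dealer has 3 equally likely choices, so probability 1/3; weight (1/3)·(1/3) = 1/9.
The weights sum to 5/12.
So P(the pea under cup 3 | the dealer opened cup 1) = (1/6) / (5/12) = 2/5.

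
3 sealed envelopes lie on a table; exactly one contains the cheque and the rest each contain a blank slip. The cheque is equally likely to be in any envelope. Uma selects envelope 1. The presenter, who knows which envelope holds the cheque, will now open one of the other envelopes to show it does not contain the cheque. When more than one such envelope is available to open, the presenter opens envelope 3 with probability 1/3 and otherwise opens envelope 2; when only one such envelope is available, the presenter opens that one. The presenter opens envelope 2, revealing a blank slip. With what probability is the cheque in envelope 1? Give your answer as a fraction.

Condition on the true location of the cheque.
If it is in envelope 1 (prior 1/3): envelope 3 is available but not opened, probability 2/3; weight (1/3)·(2/3) = 2/9.
If it is in envelope 2 (prior 1/3): the presenter opened envelope 2, so this case is ruled out; weight (1/3)·0 = 0.
If it is in envelope 3 (prior 1/3): only envelope 2 is available, probability 1; weight (1/3)·1 = 1/3.
The weights sum to 5/9.
So P(the cheque in envelope 1 | the presenter opened envelope 2) = (2/9) / (5/9) = 2/5.

2/5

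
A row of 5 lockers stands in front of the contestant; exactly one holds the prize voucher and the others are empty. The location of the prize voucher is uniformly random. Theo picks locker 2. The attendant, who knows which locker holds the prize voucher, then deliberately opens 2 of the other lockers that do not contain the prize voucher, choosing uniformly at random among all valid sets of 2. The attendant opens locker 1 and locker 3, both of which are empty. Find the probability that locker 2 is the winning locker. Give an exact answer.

1/5

Condition on the true location of the prize voucher.
If it is in either of lockers 1 and 3 (prior 1/5 each): that locker was opened and seen not to hold the prize — ruled out; weight (1/5)·0 = 0 each.
If it is in locker 2 (prior 1/5): the attendant has 6 equally likely choices, so probability 1/6; weight (1/5)·(1/6) = 1/30.
If it is in either of lockers 4 and 5 (prior 1/5 each): the attendant has 3 equally likely choices, so probability 1/3; weight (1/5)·(1/3) = 1/15 each.
The weights sum to 1/6.
So P(the prize voucher in locker 2 | the attendant opened locker 1 and locker 3) = (1/30) / (1/6) = 1/5.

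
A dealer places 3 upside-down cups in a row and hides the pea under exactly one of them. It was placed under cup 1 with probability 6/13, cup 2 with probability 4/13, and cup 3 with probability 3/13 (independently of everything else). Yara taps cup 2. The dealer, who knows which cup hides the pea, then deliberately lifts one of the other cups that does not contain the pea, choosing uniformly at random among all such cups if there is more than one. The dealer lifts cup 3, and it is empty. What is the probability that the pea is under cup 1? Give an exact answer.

Apply Bayes' rule, conditioning on where the pea actually is.
If it is under cup 1 (prior 6/13): the dealer has no choice, probability 1; weight (6/13)·1 = 6/13.
If it is under cup 2 (prior 4/13): the dealer has 2 equally likely choices, so probability 1/2; weight (4/13)·(1/2) = 2/13.
If it is under cup 3 (prior 3/13): the dealer opened cup 3, so this case is ruled out; weight (3/13)·0 = 0.
The weights sum to 8/13.
So P(the pea under cup 1 | the dealer opened cup 3) = (6/13) / (8/13) = 3/4.

3/4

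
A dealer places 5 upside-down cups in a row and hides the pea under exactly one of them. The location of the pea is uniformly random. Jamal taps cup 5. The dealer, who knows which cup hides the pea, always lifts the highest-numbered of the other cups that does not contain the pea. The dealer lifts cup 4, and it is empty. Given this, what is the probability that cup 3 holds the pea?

1/4

Consider each possible location of the pea in turn.
If it is under any of cups 1, 2, 3, and 5 (prior 1/5 each): cup 4 is the highest-numbered option available, probability 1; weight (1/5)·1 = 1/5 each.
If it is under cup 4 (prior 1/5): the dealer opened cup 4, so this case is ruled out; weight (1/5)·0 = 0.
The weights sum to 4/5.
So P(the pea under cup 3 | the dealer opened cup 4) = (1/5) / (4/5) = 1/4.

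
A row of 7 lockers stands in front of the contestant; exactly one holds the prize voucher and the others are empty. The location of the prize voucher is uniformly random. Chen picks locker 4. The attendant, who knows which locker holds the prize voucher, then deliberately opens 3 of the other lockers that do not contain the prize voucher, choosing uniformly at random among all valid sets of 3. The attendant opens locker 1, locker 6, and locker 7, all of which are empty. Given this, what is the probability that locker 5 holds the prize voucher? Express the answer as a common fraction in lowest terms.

2/7

Condition on the true location of the prize voucher.
If it is in any of lockers 1, 6, and 7 (prior 1/7 each): that locker was opened and seen not to hold the prize — ruled out; weight (1/7)·0 = 0 each.
If it is in any of lockers 2, 3, and 5 (prior 1/7 each): the attendant has 10 equally likely choices, so probability 1/10; weight (1/7)·(1/10) = 1/70 each.
If it is in locker 4 (prior 1/7): the attendant has 20 equally likely choices, so probability 1/20; weight (1/7)·(1/20) = 1/140.
The weights sum to 1/20.
So P(the prize voucher in locker 5 | the attendant opened locker 1, locker 6, and locker 7) = (1/70) / (1/20) = 2/7.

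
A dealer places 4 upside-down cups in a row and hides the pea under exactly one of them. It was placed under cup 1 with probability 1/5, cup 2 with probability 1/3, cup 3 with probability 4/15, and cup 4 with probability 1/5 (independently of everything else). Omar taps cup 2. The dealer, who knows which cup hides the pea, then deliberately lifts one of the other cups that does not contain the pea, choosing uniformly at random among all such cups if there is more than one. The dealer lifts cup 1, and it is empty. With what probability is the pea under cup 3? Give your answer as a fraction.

12/31

Condition on the true location of the pea.
If it is under cup 1 (prior 1/5): the dealer opened cup 1, so this case is ruled out; weight (1/5)·0 = 0.
If it is under cup 2 (prior 1/3): the dealer has 3 equally likely choices, so probability 1/3; weight (1/3)·(1/3) = 1/9.
If it is under cup 3 (prior 4/15): the dealer has 2 equally likely choices, so probability 1/2; weight (4/15)·(1/2) = 2/15.
If it is under cup 4 (prior 1/5): the dealer has 2 equally likely choices, so probability 1/2; weight (1/5)·(1/2) = 1/10.
The weights sum to 31/90.
So P(the pea under cup 3 | the dealer opened cup 1) = (2/15) / (31/90) = 12/31.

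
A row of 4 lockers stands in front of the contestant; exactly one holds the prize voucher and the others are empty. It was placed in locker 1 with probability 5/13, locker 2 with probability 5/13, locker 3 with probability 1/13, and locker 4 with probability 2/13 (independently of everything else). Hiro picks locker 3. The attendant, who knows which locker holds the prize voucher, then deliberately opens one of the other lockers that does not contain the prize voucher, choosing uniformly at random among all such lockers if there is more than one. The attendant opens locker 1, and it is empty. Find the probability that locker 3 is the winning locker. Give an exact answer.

Apply Bayes' rule, conditioning on where the prize voucher actually is.
If it is in locker 1 (prior 5/13): the attendant opened locker 1, so this case is ruled out; weight (5/13)·0 = 0.
If it is in locker 2 (prior 5/13): the attendant has 2 equally likely choices, so probability 1/2; weight (5/13)·(1/2) = 5/26.
If it is in locker 3 (prior 1/13): the attendant has 3 equally likely choices, so probability 1/3; weight (1/13)·(1/3) = 1/39.
If it is in locker 4 (prior 2/13): the attendant has 2 equally likely choices, so probability 1/2; weight (2/13)·(1/2) = 1/13.
The weights sum to 23/78.
So P(the prize voucher in locker 3 | the attendant opened locker 1) = (1/39) / (23/78) = 2/23.

2/23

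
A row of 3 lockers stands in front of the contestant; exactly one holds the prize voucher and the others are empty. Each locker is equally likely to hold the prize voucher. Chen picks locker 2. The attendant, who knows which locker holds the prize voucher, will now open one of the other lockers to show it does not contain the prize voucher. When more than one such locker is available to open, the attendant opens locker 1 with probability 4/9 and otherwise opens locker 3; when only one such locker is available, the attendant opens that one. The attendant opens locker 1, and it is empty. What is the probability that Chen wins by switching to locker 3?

9/13

Condition on the true location of the prize voucher.
If it is in locker 1 (prior 1/3): the attendant opened locker 1, so this case is ruled out; weight (1/3)·0 = 0.
If it is in locker 2 (prior 1/3): locker 1 is available, opened with probability 4/9; weight (1/3)·(4/9) = 4/27.
If it is in locker 3 (prior 1/3): only locker 1 is available, probability 1; weight (1/3)·1 = 1/3.
The weights sum to 13/27.
So P(the prize voucher in locker 3 | the attendant opened locker 1) = (1/3) / (13/27) = 9/13.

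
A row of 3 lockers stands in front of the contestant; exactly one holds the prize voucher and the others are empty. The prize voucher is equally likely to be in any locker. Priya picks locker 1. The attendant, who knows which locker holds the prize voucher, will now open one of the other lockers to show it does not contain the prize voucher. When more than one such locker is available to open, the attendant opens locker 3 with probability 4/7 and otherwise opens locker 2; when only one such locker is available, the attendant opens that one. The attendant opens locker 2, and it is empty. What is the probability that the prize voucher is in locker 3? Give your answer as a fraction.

7/10

Apply Bayes' rule, conditioning on where the prize voucher actually is.
If it is in locker 1 (prior 1/3): locker 3 is available but not opened, probability 3/7; weight (1/3)·(3/7) = 1/7.
If it is in locker 2 (prior 1/3): the attendant opened locker 2, so this case is ruled out; weight (1/3)·0 = 0.
If it is in locker 3 (prior 1/3): only locker 2 is available, probability 1; weight (1/3)·1 = 1/3.
The weights sum to 10/21.
So P(the prize voucher in locker 3 | the attendant opened locker 2) = (1/3) / (10/21) = 7/10.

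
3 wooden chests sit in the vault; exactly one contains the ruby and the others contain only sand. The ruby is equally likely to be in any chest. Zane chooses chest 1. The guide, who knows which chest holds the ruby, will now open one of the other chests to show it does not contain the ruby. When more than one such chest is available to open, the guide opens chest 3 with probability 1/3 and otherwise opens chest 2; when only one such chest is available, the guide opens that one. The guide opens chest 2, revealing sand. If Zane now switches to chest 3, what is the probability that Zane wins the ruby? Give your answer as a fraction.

3/5

Consider each possible location of the ruby in turn.
If it is in chest 1 (prior 1/3): chest 3 is available but not opened, probability 2/3; weight (1/3)·(2/3) = 2/9.
If it is in chest 2 (prior 1/3): the guide opened chest 2, so this case is ruled out; weight (1/3)·0 = 0.
If it is in chest 3 (prior 1/3): only chest 2 is available, probability 1; weight (1/3)·1 = 1/3.
The weights sum to 5/9.
So P(the ruby in chest 3 | the guide opened chest 2) = (1/3) / (5/9) = 3/5.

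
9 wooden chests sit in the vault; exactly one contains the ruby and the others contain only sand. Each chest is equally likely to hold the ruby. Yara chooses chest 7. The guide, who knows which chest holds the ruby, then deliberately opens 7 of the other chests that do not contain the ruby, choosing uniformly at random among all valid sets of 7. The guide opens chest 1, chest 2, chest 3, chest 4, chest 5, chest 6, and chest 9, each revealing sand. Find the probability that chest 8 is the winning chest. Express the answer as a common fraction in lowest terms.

8/9

Apply Bayes' rule, conditioning on where the ruby actually is.
If it is in any of chests 1, 2, 3, 4, 5, 6, and 9 (prior 1/9 each): that chest was opened and seen not to hold the prize — ruled out; weight (1/9)·0 = 0 each.
If it is in chest 7 (prior 1/9): the guide has 8 equally likely choices, so probability 1/8; weight (1/9)·(1/8) = 1/72.
If it is in chest 8 (prior 1/9): the guide has no choice, probability 1; weight (1/9)·1 = 1/9.
The weights sum to 1/8.
So P(the ruby in chest 8 | the guide opened chest 1, chest 2, chest 3, chest 4, chest 5, chest 6, and chest 9) = (1/9) / (1/8) = 8/9.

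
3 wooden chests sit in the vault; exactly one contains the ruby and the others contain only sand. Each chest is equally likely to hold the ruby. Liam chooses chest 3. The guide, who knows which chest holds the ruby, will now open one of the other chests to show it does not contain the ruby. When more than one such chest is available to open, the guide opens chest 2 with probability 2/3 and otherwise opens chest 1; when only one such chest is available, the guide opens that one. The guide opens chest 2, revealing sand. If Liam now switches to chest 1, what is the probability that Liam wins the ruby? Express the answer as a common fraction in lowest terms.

3/5

Apply Bayes' rule, conditioning on where the ruby actually is.
If it is in chest 1 (prior 1/3): only chest 2 is available, probability 1; weight (1/3)·1 = 1/3.
If it is in chest 2 (prior 1/3): the guide opened chest 2, so this case is ruled out; weight (1/3)·0 = 0.
If it is in chest 3 (prior 1/3): chest 2 is available, opened with probability 2/3; weight (1/3)·(2/3) = 2/9.
The weights sum to 5/9.
So P(the ruby in chest 1 | the guide opened chest 2) = (1/3) / (5/9) = 3/5.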